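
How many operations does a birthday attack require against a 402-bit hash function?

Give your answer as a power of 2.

Step 1: The birthday paradox gives collision probability ~50% after sqrt(2^n) = 2^(n/2) hashes.
Step 2: For 402-bit output: 2^(402/2) = 2^201.
Step 3: Approximately 2^201 hash computations needed.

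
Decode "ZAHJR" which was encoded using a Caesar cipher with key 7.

Step 1: Reverse the shift by subtracting 7 from each letter position.
  Z (position 25) -> position (25-7) mod 26 = 18 -> S
  A (position 0) -> position (0-7) mod 26 = 19 -> T
  H (position 7) -> position (7-7) mod 26 = 0 -> A
  J (position 9) -> position (9-7) mod 26 = 2 -> C
  R (position 17) -> position (17-7) mod 26 = 10 -> K
Decrypted message: STACK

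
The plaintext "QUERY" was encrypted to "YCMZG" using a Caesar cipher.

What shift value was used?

Step 1: Compare first letters: Q (position 16) -> Y (position 24).
Step 2: Shift = (24 - 16) mod 26 = 8.
The shift value is 8.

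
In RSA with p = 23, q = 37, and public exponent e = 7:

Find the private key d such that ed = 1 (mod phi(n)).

Step 1: n = 23 * 37 = 851.
Step 2: phi(n) = 22 * 36 = 792.
Step 3: Find d such that 7 * d = 1 (mod 792).
Step 4: d = 7^(-1) mod 792 = 679.
Verification: 7 * 679 = 4753 = 6 * 792 + 1.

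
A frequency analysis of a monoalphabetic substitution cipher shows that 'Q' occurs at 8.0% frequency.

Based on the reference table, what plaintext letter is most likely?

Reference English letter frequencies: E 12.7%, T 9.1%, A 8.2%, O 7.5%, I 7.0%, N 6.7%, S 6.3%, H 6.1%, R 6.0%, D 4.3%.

Step 1: The observed frequency is 8.0%.
Step 2: Compare with English frequencies:
  E: 12.7% (difference: 4.7%)
  T: 9.1% (difference: 1.1%)
  A: 8.2% (difference: 0.2%) <-- closest
  O: 7.5% (difference: 0.5%)
  I: 7.0% (difference: 1.0%)
  N: 6.7% (difference: 1.3%)
  S: 6.3% (difference: 1.7%)
  H: 6.1% (difference: 1.9%)
  R: 6.0% (difference: 2.0%)
  D: 4.3% (difference: 3.7%)
Step 3: 'Q' most likely represents 'A' (frequency 8.2%).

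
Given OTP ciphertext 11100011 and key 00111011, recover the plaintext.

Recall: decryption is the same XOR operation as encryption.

Step 1: XOR ciphertext with key:
  Ciphertext: 11100011
  Key:        00111011
  XOR:        11011000
Step 2: Plaintext = 11011000 = 216 in decimal.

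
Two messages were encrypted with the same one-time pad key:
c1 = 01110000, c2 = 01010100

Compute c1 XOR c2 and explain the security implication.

Step 1: c1 XOR c2 = (m1 XOR k) XOR (m2 XOR k).
Step 2: By XOR associativity/commutativity: = m1 XOR m2 XOR k XOR k = m1 XOR m2.
Step 3: 01110000 XOR 01010100 = 00100100 = 36.
Step 4: The key cancels out! An attacker learns m1 XOR m2 = 36, revealing the relationship between plaintexts.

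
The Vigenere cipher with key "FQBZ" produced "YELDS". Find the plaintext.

Step 1: Extend key: FQBZF
Step 2: Decrypt each letter (c - k) mod 26:
  Y(24) - F(5) = (24-5) mod 26 = 19 = T
  E(4) - Q(16) = (4-16) mod 26 = 14 = O
  L(11) - B(1) = (11-1) mod 26 = 10 = K
  D(3) - Z(25) = (3-25) mod 26 = 4 = E
  S(18) - F(5) = (18-5) mod 26 = 13 = N
Plaintext: TOKEN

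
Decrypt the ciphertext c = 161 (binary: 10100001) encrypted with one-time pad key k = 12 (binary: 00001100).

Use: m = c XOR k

Step 1: XOR ciphertext with key:
  Ciphertext: 10100001
  Key:        00001100
  XOR:        10101101
Step 2: Plaintext = 10101101 = 173 in decimal.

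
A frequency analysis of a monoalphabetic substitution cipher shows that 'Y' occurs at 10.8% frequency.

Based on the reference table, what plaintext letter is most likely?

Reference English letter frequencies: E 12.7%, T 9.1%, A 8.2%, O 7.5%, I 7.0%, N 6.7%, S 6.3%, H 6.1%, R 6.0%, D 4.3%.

Step 1: The observed frequency is 10.8%.
Step 2: Compare with English frequencies:
  E: 12.7% (difference: 1.9%)
  T: 9.1% (difference: 1.7%) <-- closest
  A: 8.2% (difference: 2.6%)
  O: 7.5% (difference: 3.3%)
  I: 7.0% (difference: 3.8%)
  N: 6.7% (difference: 4.1%)
  S: 6.3% (difference: 4.5%)
  H: 6.1% (difference: 4.7%)
  R: 6.0% (difference: 4.8%)
  D: 4.3% (difference: 6.5%)
Step 3: 'Y' most likely represents 'T' (frequency 9.1%).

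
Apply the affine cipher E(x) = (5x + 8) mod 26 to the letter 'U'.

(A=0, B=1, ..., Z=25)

Step 1: Convert 'U' to number: x = 20.
Step 2: E(20) = (5 * 20 + 8) mod 26 = 108 mod 26 = 4.
Step 3: Convert 4 back to letter: E.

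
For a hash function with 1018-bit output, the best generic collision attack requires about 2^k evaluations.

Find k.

Step 1: The hash has a 1018-bit output.
Step 2: Collision resistance means it should be infeasible to find any x != y with h(x) = h(y).
By the birthday bound, a generic collision search succeeds after about sqrt(2^1018) = 2^(1018/2) = 2^509 evaluations.
Step 3: Security level = 509 bits.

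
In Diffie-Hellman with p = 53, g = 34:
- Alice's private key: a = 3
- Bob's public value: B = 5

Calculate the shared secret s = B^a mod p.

Step 1: s = B^a mod p = 5^3 mod 53.
  5^1 mod 53 = 5
  5^2 mod 53 = (5 * 5) mod 53 = 25
  5^3 mod 53 = (25 * 5) mod 53 = 19
Result: shared secret = 19.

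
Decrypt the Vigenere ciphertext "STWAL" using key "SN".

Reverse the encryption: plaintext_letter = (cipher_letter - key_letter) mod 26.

Step 1: Extend key: SNSNS
Step 2: Decrypt each letter (c - k) mod 26:
  S(18) - S(18) = (18-18) mod 26 = 0 = A
  T(19) - N(13) = (19-13) mod 26 = 6 = G
  W(22) - S(18) = (22-18) mod 26 = 4 = E
  A(0) - N(13) = (0-13) mod 26 = 13 = N
  L(11) - S(18) = (11-18) mod 26 = 19 = T
Plaintext: AGENT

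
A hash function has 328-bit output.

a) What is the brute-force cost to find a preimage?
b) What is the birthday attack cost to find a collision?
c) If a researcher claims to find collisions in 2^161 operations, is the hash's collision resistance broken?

Step 1: Preimage resistance requires brute-force of 2^328 operations.
Step 2: Collision resistance (birthday bound) = 2^(328/2) = 2^164.
Step 3: The claimed attack costs 2^161 operations.
Step 4: Since 2^161 < 2^164, the claimed attack beats the generic birthday bound, so collision resistance is broken.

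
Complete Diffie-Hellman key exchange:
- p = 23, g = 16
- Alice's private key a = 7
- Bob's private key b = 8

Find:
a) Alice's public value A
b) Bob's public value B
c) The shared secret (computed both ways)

Step 1: A = g^a mod p = 16^7 mod 23 = 18.
Step 2: B = g^b mod p = 16^8 mod 23 = 12.
Step 3: Alice computes s = B^a mod p = 12^7 mod 23 = 16.
Step 4: Bob computes s = A^b mod p = 18^8 mod 23 = 16.
Both sides agree: shared secret = 16.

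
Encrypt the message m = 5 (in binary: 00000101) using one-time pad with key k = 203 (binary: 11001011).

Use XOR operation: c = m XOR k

Step 1: Write out the XOR operation bit by bit:
  Message: 00000101
  Key:     11001011
  XOR:     11001110
Step 2: Convert to decimal: 11001110 = 206.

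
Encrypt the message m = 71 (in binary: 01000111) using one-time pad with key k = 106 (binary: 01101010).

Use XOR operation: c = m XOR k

Step 1: Write out the XOR operation bit by bit:
  Message: 01000111
  Key:     01101010
  XOR:     00101101
Step 2: Convert to decimal: 00101101 = 45.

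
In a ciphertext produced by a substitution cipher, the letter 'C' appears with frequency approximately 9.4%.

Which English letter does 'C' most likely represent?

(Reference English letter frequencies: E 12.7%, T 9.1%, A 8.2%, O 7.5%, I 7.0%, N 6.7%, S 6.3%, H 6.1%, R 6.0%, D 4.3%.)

Step 1: The observed frequency is 9.4%.
Step 2: Compare with English frequencies:
  E: 12.7% (difference: 3.3%)
  T: 9.1% (difference: 0.3%) <-- closest
  A: 8.2% (difference: 1.2%)
  O: 7.5% (difference: 1.9%)
  I: 7.0% (difference: 2.4%)
  N: 6.7% (difference: 2.7%)
  S: 6.3% (difference: 3.1%)
  H: 6.1% (difference: 3.3%)
  R: 6.0% (difference: 3.4%)
  D: 4.3% (difference: 5.1%)
Step 3: 'C' most likely represents 'T' (frequency 9.1%).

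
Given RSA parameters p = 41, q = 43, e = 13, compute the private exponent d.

Step 1: n = 41 * 43 = 1763.
Step 2: phi(n) = 40 * 42 = 1680.
Step 3: Find d such that 13 * d = 1 (mod 1680).
Step 4: d = 13^(-1) mod 1680 = 517.
Verification: 13 * 517 = 6721 = 4 * 1680 + 1.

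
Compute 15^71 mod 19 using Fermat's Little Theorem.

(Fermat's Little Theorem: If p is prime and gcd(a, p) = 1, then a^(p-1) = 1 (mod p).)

Step 1: Since 19 is prime, by Fermat's Little Theorem: 15^18 = 1 (mod 19).
Step 2: Reduce exponent: 71 mod 18 = 17.
Step 3: So 15^71 = 15^17 (mod 19).
Step 4: 15^17 mod 19 = 14.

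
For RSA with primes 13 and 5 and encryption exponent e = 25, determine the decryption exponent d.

Step 1: n = 13 * 5 = 65.
Step 2: phi(n) = 12 * 4 = 48.
Step 3: Find d such that 25 * d = 1 (mod 48).
Step 4: d = 25^(-1) mod 48 = 25.
Verification: 25 * 25 = 625 = 13 * 48 + 1.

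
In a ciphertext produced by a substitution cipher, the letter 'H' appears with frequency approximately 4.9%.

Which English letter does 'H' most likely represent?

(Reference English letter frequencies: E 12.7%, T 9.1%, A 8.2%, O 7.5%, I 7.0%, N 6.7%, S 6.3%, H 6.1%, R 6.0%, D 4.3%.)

Step 1: The observed frequency is 4.9%.
Step 2: Compare with English frequencies:
  E: 12.7% (difference: 7.8%)
  T: 9.1% (difference: 4.2%)
  A: 8.2% (difference: 3.3%)
  O: 7.5% (difference: 2.6%)
  I: 7.0% (difference: 2.1%)
  N: 6.7% (difference: 1.8%)
  S: 6.3% (difference: 1.4%)
  H: 6.1% (difference: 1.2%)
  R: 6.0% (difference: 1.1%)
  D: 4.3% (difference: 0.6%) <-- closest
Step 3: 'H' most likely represents 'D' (frequency 4.3%).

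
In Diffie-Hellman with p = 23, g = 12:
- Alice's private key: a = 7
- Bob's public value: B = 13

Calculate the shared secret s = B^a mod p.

Step 1: s = B^a mod p = 13^7 mod 23.
  13^1 mod 23 = 13
  13^2 mod 23 = (13 * 13) mod 23 = 8
  13^3 mod 23 = (8 * 13) mod 23 = 12
  13^4 mod 23 = (12 * 13) mod 23 = 18
  13^5 mod 23 = (18 * 13) mod 23 = 4
  13^6 mod 23 = (4 * 13) mod 23 = 6
  13^7 mod 23 = (6 * 13) mod 23 = 9
Result: shared secret = 9.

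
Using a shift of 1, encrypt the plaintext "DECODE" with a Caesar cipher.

Step 1: For each letter, shift forward by 1 positions (mod 26).
  D (position 3) -> position (3+1) mod 26 = 4 -> E
  E (position 4) -> position (4+1) mod 26 = 5 -> F
  C (position 2) -> position (2+1) mod 26 = 3 -> D
  O (position 14) -> position (14+1) mod 26 = 15 -> P
  D (position 3) -> position (3+1) mod 26 = 4 -> E
  E (position 4) -> position (4+1) mod 26 = 5 -> F
Result: EFDPEF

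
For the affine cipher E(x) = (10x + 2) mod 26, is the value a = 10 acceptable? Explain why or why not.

Step 1: Compute gcd(10, 26).
Step 2: gcd(10, 26) = 2.
Since gcd = 2 != 1, 10 shares a common factor with 26, so it cannot be used.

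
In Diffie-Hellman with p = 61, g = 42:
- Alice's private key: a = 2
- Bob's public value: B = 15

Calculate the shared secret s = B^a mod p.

Step 1: s = B^a mod p = 15^2 mod 61.
  15^1 mod 61 = 15
  15^2 mod 61 = (15 * 15) mod 61 = 42
Result: shared secret = 42.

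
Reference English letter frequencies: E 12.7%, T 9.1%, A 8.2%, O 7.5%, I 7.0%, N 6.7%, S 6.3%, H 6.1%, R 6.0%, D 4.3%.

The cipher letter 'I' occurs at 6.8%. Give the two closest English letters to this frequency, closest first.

Step 1: Observed frequency of 'I' is 6.8%.
Step 2: Compute distances to each reference frequency and sort:
  N (6.7%): difference = 0.1% <-- BEST
  I (7.0%): difference = 0.2% <-- RUNNER-UP
  S (6.3%): difference = 0.5%
  O (7.5%): difference = 0.7%
  H (6.1%): difference = 0.7%
Step 3: Most likely is 'N' (6.7%, diff 0.1%); second most likely is 'I' (7.0%, diff 0.2%).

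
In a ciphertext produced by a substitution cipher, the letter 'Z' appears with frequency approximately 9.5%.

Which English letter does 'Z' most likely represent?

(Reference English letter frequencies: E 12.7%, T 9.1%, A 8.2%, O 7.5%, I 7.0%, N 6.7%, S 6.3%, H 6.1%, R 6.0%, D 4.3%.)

Step 1: The observed frequency is 9.5%.
Step 2: Compare with English frequencies:
  E: 12.7% (difference: 3.2%)
  T: 9.1% (difference: 0.4%) <-- closest
  A: 8.2% (difference: 1.3%)
  O: 7.5% (difference: 2.0%)
  I: 7.0% (difference: 2.5%)
  N: 6.7% (difference: 2.8%)
  S: 6.3% (difference: 3.2%)
  H: 6.1% (difference: 3.4%)
  R: 6.0% (difference: 3.5%)
  D: 4.3% (difference: 5.2%)
Step 3: 'Z' most likely represents 'T' (frequency 9.1%).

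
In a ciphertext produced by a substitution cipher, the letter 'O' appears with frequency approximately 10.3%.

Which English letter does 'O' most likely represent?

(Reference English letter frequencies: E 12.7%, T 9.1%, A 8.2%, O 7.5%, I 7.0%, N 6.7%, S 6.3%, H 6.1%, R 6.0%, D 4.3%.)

Step 1: The observed frequency is 10.3%.
Step 2: Compare with English frequencies:
  E: 12.7% (difference: 2.4%)
  T: 9.1% (difference: 1.2%) <-- closest
  A: 8.2% (difference: 2.1%)
  O: 7.5% (difference: 2.8%)
  I: 7.0% (difference: 3.3%)
  N: 6.7% (difference: 3.6%)
  S: 6.3% (difference: 4.0%)
  H: 6.1% (difference: 4.2%)
  R: 6.0% (difference: 4.3%)
  D: 4.3% (difference: 6.0%)
Step 3: 'O' most likely represents 'T' (frequency 9.1%).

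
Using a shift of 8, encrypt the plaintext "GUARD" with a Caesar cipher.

Step 1: For each letter, shift forward by 8 positions (mod 26).
  G (position 6) -> position (6+8) mod 26 = 14 -> O
  U (position 20) -> position (20+8) mod 26 = 2 -> C
  A (position 0) -> position (0+8) mod 26 = 8 -> I
  R (position 17) -> position (17+8) mod 26 = 25 -> Z
  D (position 3) -> position (3+8) mod 26 = 11 -> L
Result: OCIZL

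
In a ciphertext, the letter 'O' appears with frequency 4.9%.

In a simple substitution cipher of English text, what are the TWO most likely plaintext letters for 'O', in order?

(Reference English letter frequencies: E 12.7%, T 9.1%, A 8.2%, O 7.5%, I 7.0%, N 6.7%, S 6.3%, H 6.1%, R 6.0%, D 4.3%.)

Step 1: Observed frequency of 'O' is 4.9%.
Step 2: Compute distances to each reference frequency and sort:
  D (4.3%): difference = 0.6% <-- BEST
  R (6.0%): difference = 1.1% <-- RUNNER-UP
  H (6.1%): difference = 1.2%
  S (6.3%): difference = 1.4%
  N (6.7%): difference = 1.8%
Step 3: Most likely is 'D' (4.3%, diff 0.6%); second most likely is 'R' (6.0%, diff 1.1%).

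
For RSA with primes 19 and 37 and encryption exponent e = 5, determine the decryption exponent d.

Step 1: n = 19 * 37 = 703.
Step 2: phi(n) = 18 * 36 = 648.
Step 3: Find d such that 5 * d = 1 (mod 648).
Step 4: d = 5^(-1) mod 648 = 389.
Verification: 5 * 389 = 1945 = 3 * 648 + 1.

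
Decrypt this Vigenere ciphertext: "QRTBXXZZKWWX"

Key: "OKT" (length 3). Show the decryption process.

Step 1: Key 'OKT' has length 3. Extended key: OKTOKTOKTOKT
Step 2: Decrypt each position:
  Q(16) - O(14) = 2 = C
  R(17) - K(10) = 7 = H
  T(19) - T(19) = 0 = A
  B(1) - O(14) = 13 = N
  X(23) - K(10) = 13 = N
  X(23) - T(19) = 4 = E
  Z(25) - O(14) = 11 = L
  Z(25) - K(10) = 15 = P
  K(10) - T(19) = 17 = R
  W(22) - O(14) = 8 = I
  W(22) - K(10) = 12 = M
  X(23) - T(19) = 4 = E
Plaintext: CHANNELPRIME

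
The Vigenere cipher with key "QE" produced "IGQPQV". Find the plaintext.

Step 1: Extend key: QEQEQE
Step 2: Decrypt each letter (c - k) mod 26:
  I(8) - Q(16) = (8-16) mod 26 = 18 = S
  G(6) - E(4) = (6-4) mod 26 = 2 = C
  Q(16) - Q(16) = (16-16) mod 26 = 0 = A
  P(15) - E(4) = (15-4) mod 26 = 11 = L
  Q(16) - Q(16) = (16-16) mod 26 = 0 = A
  V(21) - E(4) = (21-4) mod 26 = 17 = R
Plaintext: SCALAR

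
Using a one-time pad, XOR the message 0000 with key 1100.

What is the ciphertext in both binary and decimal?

Step 1: Write out the XOR operation bit by bit:
  Message: 0000
  Key:     1100
  XOR:     1100
Step 2: Convert to decimal: 1100 = 12.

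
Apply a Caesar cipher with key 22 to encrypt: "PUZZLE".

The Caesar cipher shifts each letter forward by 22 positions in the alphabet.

Step 1: For each letter, shift forward by 22 positions (mod 26).
  P (position 15) -> position (15+22) mod 26 = 11 -> L
  U (position 20) -> position (20+22) mod 26 = 16 -> Q
  Z (position 25) -> position (25+22) mod 26 = 21 -> V
  Z (position 25) -> position (25+22) mod 26 = 21 -> V
  L (position 11) -> position (11+22) mod 26 = 7 -> H
  E (position 4) -> position (4+22) mod 26 = 0 -> A
Result: LQVVHA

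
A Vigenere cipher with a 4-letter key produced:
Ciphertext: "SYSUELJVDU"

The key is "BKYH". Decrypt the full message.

Step 1: Key 'BKYH' has length 4. Extended key: BKYHBKYHBK
Step 2: Decrypt each position:
  S(18) - B(1) = 17 = R
  Y(24) - K(10) = 14 = O
  S(18) - Y(24) = 20 = U
  U(20) - H(7) = 13 = N
  E(4) - B(1) = 3 = D
  L(11) - K(10) = 1 = B
  J(9) - Y(24) = 11 = L
  V(21) - H(7) = 14 = O
  D(3) - B(1) = 2 = C
  U(20) - K(10) = 10 = K
Plaintext: ROUNDBLOCK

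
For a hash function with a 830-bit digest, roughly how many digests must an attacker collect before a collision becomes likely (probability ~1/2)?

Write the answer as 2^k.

Step 1: The birthday paradox gives collision probability ~50% after sqrt(2^n) = 2^(n/2) hashes.
Step 2: For 830-bit output: 2^(830/2) = 2^415.
Step 3: Approximately 2^415 hash computations needed.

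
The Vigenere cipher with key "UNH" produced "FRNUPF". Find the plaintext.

Step 1: Extend key: UNHUNH
Step 2: Decrypt each letter (c - k) mod 26:
  F(5) - U(20) = (5-20) mod 26 = 11 = L
  R(17) - N(13) = (17-13) mod 26 = 4 = E
  N(13) - H(7) = (13-7) mod 26 = 6 = G
  U(20) - U(20) = (20-20) mod 26 = 0 = A
  P(15) - N(13) = (15-13) mod 26 = 2 = C
  F(5) - H(7) = (5-7) mod 26 = 24 = Y
Plaintext: LEGACY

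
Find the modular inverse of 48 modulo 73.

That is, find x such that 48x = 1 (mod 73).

Step 1: We need x such that 48 * x = 1 (mod 73).
Step 2: Using the extended Euclidean algorithm or trial:
  48 * 35 = 1680 = 23 * 73 + 1.
Step 3: Since 1680 mod 73 = 1, the inverse is x = 35.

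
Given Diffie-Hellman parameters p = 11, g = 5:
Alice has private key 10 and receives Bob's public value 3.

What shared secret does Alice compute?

Step 1: s = B^a mod p = 3^10 mod 11.
  3^1 mod 11 = 3
  3^2 mod 11 = (3 * 3) mod 11 = 9
  3^3 mod 11 = (9 * 3) mod 11 = 5
  3^4 mod 11 = (5 * 3) mod 11 = 4
  3^5 mod 11 = (4 * 3) mod 11 = 1
  3^6 mod 11 = (1 * 3) mod 11 = 3
  3^7 mod 11 = (3 * 3) mod 11 = 9
  3^8 mod 11 = (9 * 3) mod 11 = 5
  3^9 mod 11 = (5 * 3) mod 11 = 4
  3^10 mod 11 = (4 * 3) mod 11 = 1
Result: shared secret = 1.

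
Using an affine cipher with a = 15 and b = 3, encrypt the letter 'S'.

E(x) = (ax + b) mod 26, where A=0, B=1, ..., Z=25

Step 1: Convert 'S' to number: x = 18.
Step 2: E(18) = (15 * 18 + 3) mod 26 = 273 mod 26 = 13.
Step 3: Convert 13 back to letter: N.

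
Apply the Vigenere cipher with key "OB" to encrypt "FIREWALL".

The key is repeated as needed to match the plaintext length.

Step 1: Repeat key to match plaintext length:
  Plaintext: FIREWALL
  Key:       OBOBOBOB
Step 2: Encrypt each letter:
  F(5) + O(14) = (5+14) mod 26 = 19 = T
  I(8) + B(1) = (8+1) mod 26 = 9 = J
  R(17) + O(14) = (17+14) mod 26 = 5 = F
  E(4) + B(1) = (4+1) mod 26 = 5 = F
  W(22) + O(14) = (22+14) mod 26 = 10 = K
  A(0) + B(1) = (0+1) mod 26 = 1 = B
  L(11) + O(14) = (11+14) mod 26 = 25 = Z
  L(11) + B(1) = (11+1) mod 26 = 12 = M
Ciphertext: TJFFKBZM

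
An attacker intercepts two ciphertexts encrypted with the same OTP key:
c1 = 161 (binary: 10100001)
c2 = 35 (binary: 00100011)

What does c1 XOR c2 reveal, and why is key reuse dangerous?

Step 1: c1 XOR c2 = (m1 XOR k) XOR (m2 XOR k).
Step 2: By XOR associativity/commutativity: = m1 XOR m2 XOR k XOR k = m1 XOR m2.
Step 3: 10100001 XOR 00100011 = 10000010 = 130.
Step 4: The key cancels out! An attacker learns m1 XOR m2 = 130, revealing the relationship between plaintexts.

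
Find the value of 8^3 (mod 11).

Step 1: Compute 8^3 mod 11 step by step, reducing modulo 11 at each step.
  8^1 mod 11 = 8
  8^2 mod 11 = (8 * 8) mod 11 = 9
  8^3 mod 11 = (9 * 8) mod 11 = 6
Step 2: Result = 6.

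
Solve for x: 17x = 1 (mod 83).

Step 1: We need x such that 17 * x = 1 (mod 83).
Step 2: Using the extended Euclidean algorithm or trial:
  17 * 44 = 748 = 9 * 83 + 1.
Step 3: Since 748 mod 83 = 1, the inverse is x = 44.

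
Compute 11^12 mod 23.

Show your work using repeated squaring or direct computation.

Step 1: Compute 11^12 mod 23 step by step, reducing modulo 23 at each step.
  11^1 mod 23 = 11
  11^2 mod 23 = (11 * 11) mod 23 = 6
  11^3 mod 23 = (6 * 11) mod 23 = 20
  11^4 mod 23 = (20 * 11) mod 23 = 13
  11^5 mod 23 = (13 * 11) mod 23 = 5
  11^6 mod 23 = (5 * 11) mod 23 = 9
  11^7 mod 23 = (9 * 11) mod 23 = 7
  11^8 mod 23 = (7 * 11) mod 23 = 8
  11^9 mod 23 = (8 * 11) mod 23 = 19
  11^10 mod 23 = (19 * 11) mod 23 = 2
  11^11 mod 23 = (2 * 11) mod 23 = 22
  11^12 mod 23 = (22 * 11) mod 23 = 12
Step 2: Result = 12.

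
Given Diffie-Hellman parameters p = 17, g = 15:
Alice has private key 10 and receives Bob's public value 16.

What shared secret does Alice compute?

Step 1: s = B^a mod p = 16^10 mod 17.
  16^1 mod 17 = 16
  16^2 mod 17 = (16 * 16) mod 17 = 1
  16^3 mod 17 = (1 * 16) mod 17 = 16
  16^4 mod 17 = (16 * 16) mod 17 = 1
  16^5 mod 17 = (1 * 16) mod 17 = 16
  16^6 mod 17 = (16 * 16) mod 17 = 1
  16^7 mod 17 = (1 * 16) mod 17 = 16
  16^8 mod 17 = (16 * 16) mod 17 = 1
  16^9 mod 17 = (1 * 16) mod 17 = 16
  16^10 mod 17 = (16 * 16) mod 17 = 1
Result: shared secret = 1.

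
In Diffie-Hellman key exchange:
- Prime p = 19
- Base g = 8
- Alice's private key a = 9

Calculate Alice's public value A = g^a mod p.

Step 1: A = g^a mod p = 8^9 mod 19.
  8^1 mod 19 = 8
  8^2 mod 19 = (8 * 8) mod 19 = 7
  8^3 mod 19 = (7 * 8) mod 19 = 18
  8^4 mod 19 = (18 * 8) mod 19 = 11
  8^5 mod 19 = (11 * 8) mod 19 = 12
  8^6 mod 19 = (12 * 8) mod 19 = 1
  8^7 mod 19 = (1 * 8) mod 19 = 8
  8^8 mod 19 = (8 * 8) mod 19 = 7
  8^9 mod 19 = (7 * 8) mod 19 = 18
Result: A = 18.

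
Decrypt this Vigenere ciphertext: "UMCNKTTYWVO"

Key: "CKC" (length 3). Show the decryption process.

Step 1: Key 'CKC' has length 3. Extended key: CKCCKCCKCCK
Step 2: Decrypt each position:
  U(20) - C(2) = 18 = S
  M(12) - K(10) = 2 = C
  C(2) - C(2) = 0 = A
  N(13) - C(2) = 11 = L
  K(10) - K(10) = 0 = A
  T(19) - C(2) = 17 = R
  T(19) - C(2) = 17 = R
  Y(24) - K(10) = 14 = O
  W(22) - C(2) = 20 = U
  V(21) - C(2) = 19 = T
  O(14) - K(10) = 4 = E
Plaintext: SCALARROUTE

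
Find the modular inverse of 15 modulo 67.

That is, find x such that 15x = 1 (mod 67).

Step 1: We need x such that 15 * x = 1 (mod 67).
Step 2: Using the extended Euclidean algorithm or trial:
  15 * 9 = 135 = 2 * 67 + 1.
Step 3: Since 135 mod 67 = 1, the inverse is x = 9.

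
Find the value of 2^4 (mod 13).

Step 1: Compute 2^4 mod 13 step by step, reducing modulo 13 at each step.
  2^1 mod 13 = 2
  2^2 mod 13 = (2 * 2) mod 13 = 4
  2^3 mod 13 = (4 * 2) mod 13 = 8
  2^4 mod 13 = (8 * 2) mod 13 = 3
Step 2: Result = 3.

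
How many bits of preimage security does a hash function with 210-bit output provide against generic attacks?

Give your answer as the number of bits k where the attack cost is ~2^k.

Step 1: The hash has a 210-bit output.
Step 2: Preimage resistance means: given a digest h(x), it should be infeasible to find any input that hashes to it.
With a 210-bit output there are 2^210 possible digests, so a generic brute-force preimage search costs about 2^210 evaluations.
Step 3: Security level = 210 bits.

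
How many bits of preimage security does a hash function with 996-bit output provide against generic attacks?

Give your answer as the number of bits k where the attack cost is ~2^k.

Step 1: The hash has a 996-bit output.
Step 2: Preimage resistance means: given a digest h(x), it should be infeasible to find any input that hashes to it.
With a 996-bit output there are 2^996 possible digests, so a generic brute-force preimage search costs about 2^996 evaluations.
Step 3: Security level = 996 bits.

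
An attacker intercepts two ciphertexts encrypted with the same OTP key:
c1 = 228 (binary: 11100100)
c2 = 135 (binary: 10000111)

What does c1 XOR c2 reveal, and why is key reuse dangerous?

Step 1: c1 XOR c2 = (m1 XOR k) XOR (m2 XOR k).
Step 2: By XOR associativity/commutativity: = m1 XOR m2 XOR k XOR k = m1 XOR m2.
Step 3: 11100100 XOR 10000111 = 01100011 = 99.
Step 4: The key cancels out! An attacker learns m1 XOR m2 = 99, revealing the relationship between plaintexts.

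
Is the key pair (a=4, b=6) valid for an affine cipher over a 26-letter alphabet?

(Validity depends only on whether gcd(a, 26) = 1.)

Step 1: Compute gcd(4, 26).
Step 2: gcd(4, 26) = 2.
Since gcd = 2 != 1, 4 shares a common factor with 26, so it cannot be used.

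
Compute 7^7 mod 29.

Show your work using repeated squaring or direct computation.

Step 1: Compute 7^7 mod 29 step by step, reducing modulo 29 at each step.
  7^1 mod 29 = 7
  7^2 mod 29 = (7 * 7) mod 29 = 20
  7^3 mod 29 = (20 * 7) mod 29 = 24
  7^4 mod 29 = (24 * 7) mod 29 = 23
  7^5 mod 29 = (23 * 7) mod 29 = 16
  7^6 mod 29 = (16 * 7) mod 29 = 25
  7^7 mod 29 = (25 * 7) mod 29 = 1
Step 2: Result = 1.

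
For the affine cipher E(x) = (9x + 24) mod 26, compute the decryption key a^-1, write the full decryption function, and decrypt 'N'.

Step 1: Find a^-1, the modular inverse of 9 mod 26.
Step 2: We need 9 * a^-1 = 1 (mod 26).
Step 3: 9 * 3 = 27 = 1 * 26 + 1, so a^-1 = 3.
Step 4: D(y) = 3(y - 24) mod 26.
Step 5: Apply to 'N' (y = 13): D(13) = 3 * (13 - 24) mod 26 = 3 * -11 mod 26 = 19 -> 'T'.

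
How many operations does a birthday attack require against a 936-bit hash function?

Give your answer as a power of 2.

Step 1: The birthday paradox gives collision probability ~50% after sqrt(2^n) = 2^(n/2) hashes.
Step 2: For 936-bit output: 2^(936/2) = 2^468.
Step 3: Approximately 2^468 hash computations needed.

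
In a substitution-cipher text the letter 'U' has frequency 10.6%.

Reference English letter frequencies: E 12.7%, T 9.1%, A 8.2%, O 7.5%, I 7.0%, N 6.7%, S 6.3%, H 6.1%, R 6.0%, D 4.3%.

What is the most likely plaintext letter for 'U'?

Step 1: The observed frequency is 10.6%.
Step 2: Compare with English frequencies:
  E: 12.7% (difference: 2.1%)
  T: 9.1% (difference: 1.5%) <-- closest
  A: 8.2% (difference: 2.4%)
  O: 7.5% (difference: 3.1%)
  I: 7.0% (difference: 3.6%)
  N: 6.7% (difference: 3.9%)
  S: 6.3% (difference: 4.3%)
  H: 6.1% (difference: 4.5%)
  R: 6.0% (difference: 4.6%)
  D: 4.3% (difference: 6.3%)
Step 3: 'U' most likely represents 'T' (frequency 9.1%).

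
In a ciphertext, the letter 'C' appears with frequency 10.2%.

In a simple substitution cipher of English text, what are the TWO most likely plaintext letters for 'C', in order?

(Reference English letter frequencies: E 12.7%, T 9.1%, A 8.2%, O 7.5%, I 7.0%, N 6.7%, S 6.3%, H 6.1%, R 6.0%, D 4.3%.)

Step 1: Observed frequency of 'C' is 10.2%.
Step 2: Compute distances to each reference frequency and sort:
  T (9.1%): difference = 1.1% <-- BEST
  A (8.2%): difference = 2.0% <-- RUNNER-UP
  E (12.7%): difference = 2.5%
  O (7.5%): difference = 2.7%
  I (7.0%): difference = 3.2%
Step 3: Most likely is 'T' (9.1%, diff 1.1%); second most likely is 'A' (8.2%, diff 2.0%).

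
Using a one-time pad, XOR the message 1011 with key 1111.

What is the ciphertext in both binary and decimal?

Step 1: Write out the XOR operation bit by bit:
  Message: 1011
  Key:     1111
  XOR:     0100
Step 2: Convert to decimal: 0100 = 4.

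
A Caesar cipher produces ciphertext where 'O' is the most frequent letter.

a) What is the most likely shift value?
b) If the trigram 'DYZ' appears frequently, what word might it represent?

Step 1: In English, 'E' is the most frequent letter (12.7%).
Step 2: The most frequent ciphertext letter is 'O' (position 14).
Step 3: Shift = (14 - 4) mod 26 = 10.
Step 4: Decrypt 'DYZ' by shifting back 10:
  D -> T
  Y -> O
  Z -> P
Step 5: 'DYZ' decrypts to 'TOP'.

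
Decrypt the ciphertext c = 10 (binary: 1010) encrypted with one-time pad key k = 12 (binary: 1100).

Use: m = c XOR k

Step 1: XOR ciphertext with key:
  Ciphertext: 1010
  Key:        1100
  XOR:        0110
Step 2: Plaintext = 0110 = 6 in decimal.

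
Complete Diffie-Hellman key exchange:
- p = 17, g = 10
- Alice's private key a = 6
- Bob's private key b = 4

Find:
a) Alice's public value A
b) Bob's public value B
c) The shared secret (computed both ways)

Step 1: A = g^a mod p = 10^6 mod 17 = 9.
Step 2: B = g^b mod p = 10^4 mod 17 = 4.
Step 3: Alice computes s = B^a mod p = 4^6 mod 17 = 16.
Step 4: Bob computes s = A^b mod p = 9^4 mod 17 = 16.
Both sides agree: shared secret = 16.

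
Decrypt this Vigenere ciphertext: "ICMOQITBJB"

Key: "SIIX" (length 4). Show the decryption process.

Step 1: Key 'SIIX' has length 4. Extended key: SIIXSIIXSI
Step 2: Decrypt each position:
  I(8) - S(18) = 16 = Q
  C(2) - I(8) = 20 = U
  M(12) - I(8) = 4 = E
  O(14) - X(23) = 17 = R
  Q(16) - S(18) = 24 = Y
  I(8) - I(8) = 0 = A
  T(19) - I(8) = 11 = L
  B(1) - X(23) = 4 = E
  J(9) - S(18) = 17 = R
  B(1) - I(8) = 19 = T
Plaintext: QUERYALERT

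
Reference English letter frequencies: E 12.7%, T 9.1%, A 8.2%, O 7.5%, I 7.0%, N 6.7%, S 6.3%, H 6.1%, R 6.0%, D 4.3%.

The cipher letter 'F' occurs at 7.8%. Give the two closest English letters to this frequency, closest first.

Step 1: Observed frequency of 'F' is 7.8%.
Step 2: Compute distances to each reference frequency and sort:
  O (7.5%): difference = 0.3% <-- BEST
  A (8.2%): difference = 0.4% <-- RUNNER-UP
  I (7.0%): difference = 0.8%
  N (6.7%): difference = 1.1%
  T (9.1%): difference = 1.3%
Step 3: Most likely is 'O' (7.5%, diff 0.3%); second most likely is 'A' (8.2%, diff 0.4%).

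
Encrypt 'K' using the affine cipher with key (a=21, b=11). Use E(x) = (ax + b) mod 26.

Step 1: Convert 'K' to number: x = 10.
Step 2: E(10) = (21 * 10 + 11) mod 26 = 221 mod 26 = 13.
Step 3: Convert 13 back to letter: N.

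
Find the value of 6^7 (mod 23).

Step 1: Compute 6^7 mod 23 step by step, reducing modulo 23 at each step.
  6^1 mod 23 = 6
  6^2 mod 23 = (6 * 6) mod 23 = 13
  6^3 mod 23 = (13 * 6) mod 23 = 9
  6^4 mod 23 = (9 * 6) mod 23 = 8
  6^5 mod 23 = (8 * 6) mod 23 = 2
  6^6 mod 23 = (2 * 6) mod 23 = 12
  6^7 mod 23 = (12 * 6) mod 23 = 3
Step 2: Result = 3.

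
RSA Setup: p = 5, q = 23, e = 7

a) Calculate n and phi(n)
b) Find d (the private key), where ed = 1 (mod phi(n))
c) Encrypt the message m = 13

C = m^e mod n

Step 1: n = 5 * 23 = 115.
Step 2: phi(n) = (5-1)(23-1) = 4 * 22 = 88.
Step 3: Find d = 7^(-1) mod 88 = 63.
  Verify: 7 * 63 = 441 = 1 (mod 88).
Step 4: C = 13^7 mod 115 = 32.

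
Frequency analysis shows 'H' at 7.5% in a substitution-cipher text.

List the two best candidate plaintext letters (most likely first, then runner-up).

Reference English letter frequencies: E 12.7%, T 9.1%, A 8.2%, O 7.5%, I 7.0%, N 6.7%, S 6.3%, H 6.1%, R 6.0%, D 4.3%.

Step 1: Observed frequency of 'H' is 7.5%.
Step 2: Compute distances to each reference frequency and sort:
  O (7.5%): difference = 0.0% <-- BEST
  I (7.0%): difference = 0.5% <-- RUNNER-UP
  A (8.2%): difference = 0.7%
  N (6.7%): difference = 0.8%
  S (6.3%): difference = 1.2%
Step 3: Most likely is 'O' (7.5%, diff 0.0%); second most likely is 'I' (7.0%, diff 0.5%).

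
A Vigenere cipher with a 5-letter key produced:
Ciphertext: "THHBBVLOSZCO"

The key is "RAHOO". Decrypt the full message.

Step 1: Key 'RAHOO' has length 5. Extended key: RAHOORAHOORA
Step 2: Decrypt each position:
  T(19) - R(17) = 2 = C
  H(7) - A(0) = 7 = H
  H(7) - H(7) = 0 = A
  B(1) - O(14) = 13 = N
  B(1) - O(14) = 13 = N
  V(21) - R(17) = 4 = E
  L(11) - A(0) = 11 = L
  O(14) - H(7) = 7 = H
  S(18) - O(14) = 4 = E
  Z(25) - O(14) = 11 = L
  C(2) - R(17) = 11 = L
  O(14) - A(0) = 14 = O
Plaintext: CHANNELHELLO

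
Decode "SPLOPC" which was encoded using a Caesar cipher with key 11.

Step 1: Reverse the shift by subtracting 11 from each letter position.
  S (position 18) -> position (18-11) mod 26 = 7 -> H
  P (position 15) -> position (15-11) mod 26 = 4 -> E
  L (position 11) -> position (11-11) mod 26 = 0 -> A
  O (position 14) -> position (14-11) mod 26 = 3 -> D
  P (position 15) -> position (15-11) mod 26 = 4 -> E
  C (position 2) -> position (2-11) mod 26 = 17 -> R
Decrypted message: HEADER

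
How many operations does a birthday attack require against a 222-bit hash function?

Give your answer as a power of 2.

Step 1: The birthday paradox gives collision probability ~50% after sqrt(2^n) = 2^(n/2) hashes.
Step 2: For 222-bit output: 2^(222/2) = 2^111.
Step 3: Approximately 2^111 hash computations needed.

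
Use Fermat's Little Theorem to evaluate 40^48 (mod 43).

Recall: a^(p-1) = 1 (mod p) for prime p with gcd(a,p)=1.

Step 1: Since 43 is prime, by Fermat's Little Theorem: 40^42 = 1 (mod 43).
Step 2: Reduce exponent: 48 mod 42 = 6.
Step 3: So 40^48 = 40^6 (mod 43).
Step 4: 40^6 mod 43 = 41.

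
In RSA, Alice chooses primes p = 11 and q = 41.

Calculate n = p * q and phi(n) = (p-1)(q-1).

Step 1: n = p * q = 11 * 41 = 451.
Step 2: phi(n) = (p-1)(q-1) = 10 * 40 = 400.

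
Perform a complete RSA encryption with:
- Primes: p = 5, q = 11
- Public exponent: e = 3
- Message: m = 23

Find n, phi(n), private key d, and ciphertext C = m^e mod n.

Step 1: n = 5 * 11 = 55.
Step 2: phi(n) = (5-1)(11-1) = 4 * 10 = 40.
Step 3: Find d = 3^(-1) mod 40 = 27.
  Verify: 3 * 27 = 81 = 1 (mod 40).
Step 4: C = 23^3 mod 55 = 12.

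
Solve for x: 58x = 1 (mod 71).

Step 1: We need x such that 58 * x = 1 (mod 71).
Step 2: Using the extended Euclidean algorithm or trial:
  58 * 60 = 3480 = 49 * 71 + 1.
Step 3: Since 3480 mod 71 = 1, the inverse is x = 60.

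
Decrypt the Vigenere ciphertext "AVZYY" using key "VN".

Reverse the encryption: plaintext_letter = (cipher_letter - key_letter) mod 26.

Step 1: Extend key: VNVNV
Step 2: Decrypt each letter (c - k) mod 26:
  A(0) - V(21) = (0-21) mod 26 = 5 = F
  V(21) - N(13) = (21-13) mod 26 = 8 = I
  Z(25) - V(21) = (25-21) mod 26 = 4 = E
  Y(24) - N(13) = (24-13) mod 26 = 11 = L
  Y(24) - V(21) = (24-21) mod 26 = 3 = D
Plaintext: FIELD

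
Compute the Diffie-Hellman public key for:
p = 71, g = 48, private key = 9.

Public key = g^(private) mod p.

Step 1: A = g^a mod p = 48^9 mod 71.
  48^1 mod 71 = 48
  48^2 mod 71 = (48 * 48) mod 71 = 32
  48^3 mod 71 = (32 * 48) mod 71 = 45
  48^4 mod 71 = (45 * 48) mod 71 = 30
  48^5 mod 71 = (30 * 48) mod 71 = 20
  48^6 mod 71 = (20 * 48) mod 71 = 37
  48^7 mod 71 = (37 * 48) mod 71 = 1
  48^8 mod 71 = (1 * 48) mod 71 = 48
  48^9 mod 71 = (48 * 48) mod 71 = 32
Result: A = 32.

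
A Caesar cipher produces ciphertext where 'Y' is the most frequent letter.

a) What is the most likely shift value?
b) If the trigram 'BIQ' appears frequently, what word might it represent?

Step 1: In English, 'E' is the most frequent letter (12.7%).
Step 2: The most frequent ciphertext letter is 'Y' (position 24).
Step 3: Shift = (24 - 4) mod 26 = 20.
Step 4: Decrypt 'BIQ' by shifting back 20:
  B -> H
  I -> O
  Q -> W
Step 5: 'BIQ' decrypts to 'HOW'.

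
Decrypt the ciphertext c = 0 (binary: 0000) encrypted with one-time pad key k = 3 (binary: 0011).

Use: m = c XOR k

Step 1: XOR ciphertext with key:
  Ciphertext: 0000
  Key:        0011
  XOR:        0011
Step 2: Plaintext = 0011 = 3 in decimal.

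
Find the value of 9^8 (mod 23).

Step 1: Compute 9^8 mod 23 step by step, reducing modulo 23 at each step.
  9^1 mod 23 = 9
  9^2 mod 23 = (9 * 9) mod 23 = 12
  9^3 mod 23 = (12 * 9) mod 23 = 16
  9^4 mod 23 = (16 * 9) mod 23 = 6
  9^5 mod 23 = (6 * 9) mod 23 = 8
  9^6 mod 23 = (8 * 9) mod 23 = 3
  9^7 mod 23 = (3 * 9) mod 23 = 4
  9^8 mod 23 = (4 * 9) mod 23 = 13
Step 2: Result = 13.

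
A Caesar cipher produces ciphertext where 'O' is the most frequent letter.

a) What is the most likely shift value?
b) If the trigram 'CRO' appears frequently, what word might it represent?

Step 1: In English, 'E' is the most frequent letter (12.7%).
Step 2: The most frequent ciphertext letter is 'O' (position 14).
Step 3: Shift = (14 - 4) mod 26 = 10.
Step 4: Decrypt 'CRO' by shifting back 10:
  C -> S
  R -> H
  O -> E
Step 5: 'CRO' decrypts to 'SHE'.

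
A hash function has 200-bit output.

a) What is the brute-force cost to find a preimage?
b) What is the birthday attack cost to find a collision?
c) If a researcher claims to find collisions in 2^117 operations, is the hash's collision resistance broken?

Step 1: Preimage resistance requires brute-force of 2^200 operations.
Step 2: Collision resistance (birthday bound) = 2^(200/2) = 2^100.
Step 3: The claimed attack costs 2^117 operations.
Step 4: Since 2^117 >= 2^100, the claimed attack is no faster than the generic birthday attack, so this does not break collision resistance.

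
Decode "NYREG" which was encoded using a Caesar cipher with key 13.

Step 1: Reverse the shift by subtracting 13 from each letter position.
  N (position 13) -> position (13-13) mod 26 = 0 -> A
  Y (position 24) -> position (24-13) mod 26 = 11 -> L
  R (position 17) -> position (17-13) mod 26 = 4 -> E
  E (position 4) -> position (4-13) mod 26 = 17 -> R
  G (position 6) -> position (6-13) mod 26 = 19 -> T
Decrypted message: ALERT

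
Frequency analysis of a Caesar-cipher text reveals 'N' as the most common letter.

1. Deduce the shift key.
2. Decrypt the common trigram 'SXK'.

Step 1: In English, 'E' is the most frequent letter (12.7%).
Step 2: The most frequent ciphertext letter is 'N' (position 13).
Step 3: Shift = (13 - 4) mod 26 = 9.
Step 4: Decrypt 'SXK' by shifting back 9:
  S -> J
  X -> O
  K -> B
Step 5: 'SXK' decrypts to 'JOB'.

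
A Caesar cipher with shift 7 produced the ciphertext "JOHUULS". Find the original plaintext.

Step 1: Reverse the shift by subtracting 7 from each letter position.
  J (position 9) -> position (9-7) mod 26 = 2 -> C
  O (position 14) -> position (14-7) mod 26 = 7 -> H
  H (position 7) -> position (7-7) mod 26 = 0 -> A
  U (position 20) -> position (20-7) mod 26 = 13 -> N
  U (position 20) -> position (20-7) mod 26 = 13 -> N
  L (position 11) -> position (11-7) mod 26 = 4 -> E
  S (position 18) -> position (18-7) mod 26 = 11 -> L
Decrypted message: CHANNEL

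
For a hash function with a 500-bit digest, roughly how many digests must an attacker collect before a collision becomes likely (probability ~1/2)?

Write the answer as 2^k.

Step 1: The birthday paradox gives collision probability ~50% after sqrt(2^n) = 2^(n/2) hashes.
Step 2: For 500-bit output: 2^(500/2) = 2^250.
Step 3: Approximately 2^250 hash computations needed.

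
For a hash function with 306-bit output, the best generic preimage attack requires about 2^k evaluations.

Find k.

Step 1: The hash has a 306-bit output.
Step 2: Preimage resistance means: given a digest h(x), it should be infeasible to find any input that hashes to it.
With a 306-bit output there are 2^306 possible digests, so a generic brute-force preimage search costs about 2^306 evaluations.
Step 3: Security level = 306 bits.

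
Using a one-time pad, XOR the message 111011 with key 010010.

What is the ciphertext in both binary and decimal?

Step 1: Write out the XOR operation bit by bit:
  Message: 111011
  Key:     010010
  XOR:     101001
Step 2: Convert to decimal: 101001 = 41.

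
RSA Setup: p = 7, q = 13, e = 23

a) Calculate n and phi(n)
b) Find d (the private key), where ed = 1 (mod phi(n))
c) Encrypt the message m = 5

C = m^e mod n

Step 1: n = 7 * 13 = 91.
Step 2: phi(n) = (7-1)(13-1) = 6 * 12 = 72.
Step 3: Find d = 23^(-1) mod 72 = 47.
  Verify: 23 * 47 = 1081 = 1 (mod 72).
Step 4: C = 5^23 mod 91 = 73.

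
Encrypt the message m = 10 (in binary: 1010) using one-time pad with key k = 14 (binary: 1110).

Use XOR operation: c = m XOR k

Step 1: Write out the XOR operation bit by bit:
  Message: 1010
  Key:     1110
  XOR:     0100
Step 2: Convert to decimal: 0100 = 4.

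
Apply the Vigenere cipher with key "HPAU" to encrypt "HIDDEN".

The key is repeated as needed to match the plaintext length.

Step 1: Repeat key to match plaintext length:
  Plaintext: HIDDEN
  Key:       HPAUHP
Step 2: Encrypt each letter:
  H(7) + H(7) = (7+7) mod 26 = 14 = O
  I(8) + P(15) = (8+15) mod 26 = 23 = X
  D(3) + A(0) = (3+0) mod 26 = 3 = D
  D(3) + U(20) = (3+20) mod 26 = 23 = X
  E(4) + H(7) = (4+7) mod 26 = 11 = L
  N(13) + P(15) = (13+15) mod 26 = 2 = C
Ciphertext: OXDXLC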